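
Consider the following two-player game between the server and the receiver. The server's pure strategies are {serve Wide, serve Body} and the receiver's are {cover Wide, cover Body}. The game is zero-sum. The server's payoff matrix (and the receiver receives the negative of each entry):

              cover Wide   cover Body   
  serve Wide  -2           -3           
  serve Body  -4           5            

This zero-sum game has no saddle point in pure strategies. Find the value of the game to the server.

For the server to be willing to mix, the server must be indifferent between serve Wide and serve Body, which pins down the receiver's mix.
  the server's payoff to serve Wide: q·(-2) + (1−q)·(-3) = q - 3
  the server's payoff to serve Body: q·(-4) + (1−q)·5 = -9q + 5
  q - 3 = -9q + 5  ⇒  10q = 8  ⇒  q = 4/5.
The value is the server's expected payoff against this mix (using serve Wide): (4/5)·(-2) + (1/5)·(-3) = -11/5.

v = -11/5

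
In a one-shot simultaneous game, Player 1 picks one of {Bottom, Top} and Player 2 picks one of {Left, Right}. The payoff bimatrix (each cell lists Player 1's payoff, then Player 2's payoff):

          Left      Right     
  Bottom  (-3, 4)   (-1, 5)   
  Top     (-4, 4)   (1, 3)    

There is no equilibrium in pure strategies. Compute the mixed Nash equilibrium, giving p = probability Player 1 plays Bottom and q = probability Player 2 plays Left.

p = 1/2, q = 2/3

For Player 2 to be willing to mix, Player 2 must be indifferent between Left and Right, which pins down Player 1's mix.
  Player 2's expected payoff from Left: p·4 + (1−p)·4 = 4
  Player 2's expected payoff from Right: p·5 + (1−p)·3 = 2p + 3
  4 = 2p + 3  ⇒  -2p = -1  ⇒  p = 1/2.
In a mixed equilibrium Player 1 is indifferent between Bottom and Top; this condition fixes q.
  Player 1's expected payoff from Bottom: q·(-3) + (1−q)·(-1) = -2q - 1
  Player 1's expected payoff from Top: q·(-4) + (1−q)·1 = -5q + 1
  -2q - 1 = -5q + 1  ⇒  3q = 2  ⇒  q = 2/3.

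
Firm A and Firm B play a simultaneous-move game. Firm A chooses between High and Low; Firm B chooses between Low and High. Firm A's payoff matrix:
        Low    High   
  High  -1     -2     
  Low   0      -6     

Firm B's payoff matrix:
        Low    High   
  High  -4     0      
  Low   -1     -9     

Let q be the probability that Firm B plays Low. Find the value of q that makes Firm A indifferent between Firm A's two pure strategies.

q = 4/5

In a mixed equilibrium Firm A is indifferent between High and Low; this condition fixes q.
  Firm A's expected payoff from High: q·(-1) + (1−q)·(-2) = q - 2
  Firm A's expected payoff from Low: q·0 + (1−q)·(-6) = 6q - 6
  q - 2 = 6q - 6  ⇒  -5q = -4  ⇒  q = 4/5.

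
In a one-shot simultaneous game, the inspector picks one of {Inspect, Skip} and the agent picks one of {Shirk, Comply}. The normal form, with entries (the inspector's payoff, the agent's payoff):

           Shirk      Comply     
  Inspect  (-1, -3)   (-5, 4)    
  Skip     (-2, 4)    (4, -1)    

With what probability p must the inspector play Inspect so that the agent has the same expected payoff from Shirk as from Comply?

In a mixed equilibrium the agent is indifferent between Shirk and Comply; this condition fixes p.
  the agent's payoff to Shirk: p·(-3) + (1−p)·4 = -7p + 4
  the agent's payoff to Comply: p·4 + (1−p)·(-1) = 5p - 1
  -7p + 4 = 5p - 1  ⇒  -12p = -5  ⇒  p = 5/12.

p = 5/12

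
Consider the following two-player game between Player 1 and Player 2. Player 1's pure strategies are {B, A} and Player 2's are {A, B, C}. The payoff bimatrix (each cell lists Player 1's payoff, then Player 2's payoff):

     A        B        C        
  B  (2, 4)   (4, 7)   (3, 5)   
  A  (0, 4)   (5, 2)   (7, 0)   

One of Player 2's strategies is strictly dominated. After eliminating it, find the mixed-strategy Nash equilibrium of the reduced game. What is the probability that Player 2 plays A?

Player 2's strategy C is strictly dominated by B: 7 > 5 and 2 > 0. Eliminate C.
In a mixed equilibrium Player 1 is indifferent between B and A; this condition fixes q.
  Player 1's payoff to B: q·2 + (1−q)·4 = -2q + 4
  Player 1's payoff to A: q·0 + (1−q)·5 = -5q + 5
  -2q + 4 = -5q + 5  ⇒  3q = 1  ⇒  q = 1/3.

q = 1/3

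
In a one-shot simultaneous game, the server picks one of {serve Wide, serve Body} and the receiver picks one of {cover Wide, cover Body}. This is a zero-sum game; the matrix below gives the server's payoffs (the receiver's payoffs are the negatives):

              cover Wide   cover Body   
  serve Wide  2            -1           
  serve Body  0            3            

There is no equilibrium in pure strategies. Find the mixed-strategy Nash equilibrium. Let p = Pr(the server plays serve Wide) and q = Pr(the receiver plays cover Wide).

The receiver's indifference between cover Wide and cover Body determines the server's mixing probability p:
  the receiver's payoff to cover Wide: p·(-2) + (1−p)·0 = -2p
  the receiver's payoff to cover Body: p·1 + (1−p)·(-3) = 4p - 3
  -2p = 4p - 3  ⇒  -6p = -3  ⇒  p = 1/2.
In a mixed equilibrium the server is indifferent between serve Wide and serve Body; this condition fixes q.
  the server's expected payoff from serve Wide: q·2 + (1−q)·(-1) = 3q - 1
  the server's expected payoff from serve Body: q·0 + (1−q)·3 = -3q + 3
  3q - 1 = -3q + 3  ⇒  6q = 4  ⇒  q = 2/3.

p = 1/2, q = 2/3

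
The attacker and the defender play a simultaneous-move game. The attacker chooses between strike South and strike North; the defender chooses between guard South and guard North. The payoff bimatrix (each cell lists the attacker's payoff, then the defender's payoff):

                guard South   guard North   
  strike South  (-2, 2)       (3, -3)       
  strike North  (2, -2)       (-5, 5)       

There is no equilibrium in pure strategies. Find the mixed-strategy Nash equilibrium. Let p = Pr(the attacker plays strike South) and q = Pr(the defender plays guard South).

The defender's indifference between guard South and guard North determines the attacker's mixing probability p:
  the defender's payoff from guard South: p·2 + (1−p)·(-2) = 4p - 2
  the defender's payoff from guard North: p·(-3) + (1−p)·5 = -8p + 5
  4p - 2 = -8p + 5  ⇒  12p = 7  ⇒  p = 7/12.
The attacker's indifference between strike South and strike North determines the defender's mixing probability q:
  the attacker's payoff to strike South: q·(-2) + (1−q)·3 = -5q + 3
  the attacker's payoff to strike North: q·2 + (1−q)·(-5) = 7q - 5
  -5q + 3 = 7q - 5  ⇒  -12q = -8  ⇒  q = 2/3.

p = 7/12, q = 2/3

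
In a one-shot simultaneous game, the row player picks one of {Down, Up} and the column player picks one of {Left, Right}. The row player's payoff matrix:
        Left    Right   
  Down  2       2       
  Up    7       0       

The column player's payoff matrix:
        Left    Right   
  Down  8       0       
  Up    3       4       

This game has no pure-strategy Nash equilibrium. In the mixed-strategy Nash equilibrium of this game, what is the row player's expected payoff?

2

Set the row player's expected payoff from Down equal to that from Up:
  the row player's payoff from Down: q·2 + (1−q)·2 = 2
  the row player's payoff from Up: q·7 + (1−q)·0 = 7q
  2 = 7q  ⇒  -7q = -2  ⇒  q = 2/7.
At equilibrium the row player is indifferent across rows, so the row player's payoff equals the payoff from Down: (2/7)·2 + (5/7)·2 = 2.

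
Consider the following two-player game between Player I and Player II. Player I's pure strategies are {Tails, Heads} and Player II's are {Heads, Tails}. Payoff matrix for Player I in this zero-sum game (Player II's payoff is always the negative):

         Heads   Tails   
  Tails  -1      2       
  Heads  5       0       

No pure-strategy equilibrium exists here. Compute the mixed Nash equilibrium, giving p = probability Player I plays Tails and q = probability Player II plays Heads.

p = 5/8, q = 1/4

Set Player II's expected payoff from Heads equal to that from Tails:
  Player II's payoff from Heads: p·1 + (1−p)·(-5) = 6p - 5
  Player II's payoff from Tails: p·(-2) + (1−p)·0 = -2p
  6p - 5 = -2p  ⇒  8p = 5  ⇒  p = 5/8.
In a mixed equilibrium Player I is indifferent between Tails and Heads; this condition fixes q.
  Player I's expected payoff from Tails: q·(-1) + (1−q)·2 = -3q + 2
  Player I's expected payoff from Heads: q·5 + (1−q)·0 = 5q
  -3q + 2 = 5q  ⇒  -8q = -2  ⇒  q = 1/4.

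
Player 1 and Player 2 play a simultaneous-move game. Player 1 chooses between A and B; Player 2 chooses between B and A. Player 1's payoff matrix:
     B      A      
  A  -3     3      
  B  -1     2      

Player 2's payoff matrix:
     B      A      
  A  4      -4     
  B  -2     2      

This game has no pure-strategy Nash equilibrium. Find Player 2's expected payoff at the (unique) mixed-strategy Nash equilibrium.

0

Player 2's indifference between B and A determines Player 1's mixing probability p:
  Player 2's payoff to B: p·4 + (1−p)·(-2) = 6p - 2
  Player 2's payoff to A: p·(-4) + (1−p)·2 = -6p + 2
  6p - 2 = -6p + 2  ⇒  12p = 4  ⇒  p = 1/3.
At equilibrium Player 2 is indifferent across columns, so Player 2's payoff equals the payoff from B: (1/3)·4 + (2/3)·(-2) = 0.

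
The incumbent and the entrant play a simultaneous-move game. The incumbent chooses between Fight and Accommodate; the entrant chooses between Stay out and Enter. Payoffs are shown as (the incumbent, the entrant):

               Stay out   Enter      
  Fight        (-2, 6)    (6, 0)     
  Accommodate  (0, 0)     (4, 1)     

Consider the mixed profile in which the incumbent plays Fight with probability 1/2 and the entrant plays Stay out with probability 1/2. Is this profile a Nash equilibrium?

Given the incumbent's mix p = 1/2, the entrant's payoff from Stay out is 3 but from Enter is 1/2. The entrant strictly prefers Stay out, so the entrant would not mix.
So the proposed profile is not a Nash equilibrium.

No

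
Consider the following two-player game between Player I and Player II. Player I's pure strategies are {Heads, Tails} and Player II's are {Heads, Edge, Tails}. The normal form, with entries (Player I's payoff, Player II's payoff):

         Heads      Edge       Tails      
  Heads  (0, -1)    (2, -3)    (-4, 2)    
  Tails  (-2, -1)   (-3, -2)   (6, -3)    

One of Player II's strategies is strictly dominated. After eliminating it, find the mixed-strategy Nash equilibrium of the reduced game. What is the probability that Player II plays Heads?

Player II's strategy Edge is strictly dominated by Heads: -1 > -3 and -1 > -2. Eliminate Edge.
Player I's indifference between Heads and Tails determines Player II's mixing probability q:
  Player I's payoff from Heads: q·0 + (1−q)·(-4) = 4q - 4
  Player I's payoff from Tails: q·(-2) + (1−q)·6 = -8q + 6
  4q - 4 = -8q + 6  ⇒  12q = 10  ⇒  q = 5/6.

q = 5/6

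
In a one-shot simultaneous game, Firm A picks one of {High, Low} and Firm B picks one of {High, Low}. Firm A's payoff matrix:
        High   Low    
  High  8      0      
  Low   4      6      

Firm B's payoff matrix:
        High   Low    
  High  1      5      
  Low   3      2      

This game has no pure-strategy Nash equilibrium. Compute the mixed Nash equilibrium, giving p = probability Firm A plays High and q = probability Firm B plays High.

p = 1/5, q = 3/5

Firm B's indifference between High and Low determines Firm A's mixing probability p:
  Firm B's payoff from High: p·1 + (1−p)·3 = -2p + 3
  Firm B's payoff from Low: p·5 + (1−p)·2 = 3p + 2
  -2p + 3 = 3p + 2  ⇒  -5p = -1  ⇒  p = 1/5.
Firm A's indifference between High and Low determines Firm B's mixing probability q:
  Firm A's payoff to High: q·8 + (1−q)·0 = 8q
  Firm A's payoff to Low: q·4 + (1−q)·6 = -2q + 6
  8q = -2q + 6  ⇒  10q = 6  ⇒  q = 3/5.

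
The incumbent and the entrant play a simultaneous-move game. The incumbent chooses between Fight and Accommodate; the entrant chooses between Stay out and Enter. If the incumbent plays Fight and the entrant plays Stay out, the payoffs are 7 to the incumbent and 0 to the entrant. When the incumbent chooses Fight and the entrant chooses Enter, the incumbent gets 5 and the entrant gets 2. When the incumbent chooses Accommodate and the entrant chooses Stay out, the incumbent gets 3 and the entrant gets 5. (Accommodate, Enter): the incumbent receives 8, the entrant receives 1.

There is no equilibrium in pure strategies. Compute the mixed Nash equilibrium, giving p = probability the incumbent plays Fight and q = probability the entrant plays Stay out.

For the entrant to be willing to mix, the entrant must be indifferent between Stay out and Enter, which pins down the incumbent's mix.
  the entrant's payoff from Stay out: p·0 + (1−p)·5 = -5p + 5
  the entrant's payoff from Enter: p·2 + (1−p)·1 = p + 1
  -5p + 5 = p + 1  ⇒  -6p = -4  ⇒  p = 2/3.
Set the incumbent's expected payoff from Fight equal to that from Accommodate:
  the incumbent's expected payoff from Fight: q·7 + (1−q)·5 = 2q + 5
  the incumbent's expected payoff from Accommodate: q·3 + (1−q)·8 = -5q + 8
  2q + 5 = -5q + 8  ⇒  7q = 3  ⇒  q = 3/7.

p = 2/3, q = 3/7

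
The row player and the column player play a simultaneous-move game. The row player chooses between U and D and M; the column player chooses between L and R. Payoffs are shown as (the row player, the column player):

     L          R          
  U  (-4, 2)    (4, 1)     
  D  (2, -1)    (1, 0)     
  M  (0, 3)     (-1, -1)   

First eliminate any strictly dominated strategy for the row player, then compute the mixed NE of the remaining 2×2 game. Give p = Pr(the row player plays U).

p = 1/2

The row player's strategy M is strictly dominated by D: 2 > 0 and 1 > -1. Eliminate M.
In a mixed equilibrium the column player is indifferent between L and R; this condition fixes p.
  the column player's expected payoff from L: p·2 + (1−p)·(-1) = 3p - 1
  the column player's expected payoff from R: p·1 + (1−p)·0 = p
  3p - 1 = p  ⇒  2p = 1  ⇒  p = 1/2.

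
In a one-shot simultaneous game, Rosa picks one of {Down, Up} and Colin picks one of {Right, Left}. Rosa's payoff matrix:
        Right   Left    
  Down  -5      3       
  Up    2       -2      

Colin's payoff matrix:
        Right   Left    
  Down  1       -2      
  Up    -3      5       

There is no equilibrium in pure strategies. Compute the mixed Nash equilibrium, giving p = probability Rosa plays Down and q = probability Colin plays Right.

p = 8/11, q = 5/12

Set Colin's expected payoff from Right equal to that from Left:
  Colin's expected payoff from Right: p·1 + (1−p)·(-3) = 4p - 3
  Colin's expected payoff from Left: p·(-2) + (1−p)·5 = -7p + 5
  4p - 3 = -7p + 5  ⇒  11p = 8  ⇒  p = 8/11.
Colin's mix must leave Rosa indifferent between Down and Up.
  Rosa's payoff from Down: q·(-5) + (1−q)·3 = -8q + 3
  Rosa's payoff from Up: q·2 + (1−q)·(-2) = 4q - 2
  -8q + 3 = 4q - 2  ⇒  -12q = -5  ⇒  q = 5/12.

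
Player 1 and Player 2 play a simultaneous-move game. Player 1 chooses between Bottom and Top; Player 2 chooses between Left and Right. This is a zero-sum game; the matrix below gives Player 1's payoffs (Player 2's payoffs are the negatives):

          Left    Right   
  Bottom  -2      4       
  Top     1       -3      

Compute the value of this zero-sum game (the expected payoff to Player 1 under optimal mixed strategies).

Set Player 1's expected payoff from Bottom equal to that from Top:
  Player 1's expected payoff from Bottom: q·(-2) + (1−q)·4 = -6q + 4
  Player 1's expected payoff from Top: q·1 + (1−q)·(-3) = 4q - 3
  -6q + 4 = 4q - 3  ⇒  -10q = -7  ⇒  q = 7/10.
The value is Player 1's expected payoff against this mix (using Bottom): (7/10)·(-2) + (3/10)·4 = -1/5.

v = -1/5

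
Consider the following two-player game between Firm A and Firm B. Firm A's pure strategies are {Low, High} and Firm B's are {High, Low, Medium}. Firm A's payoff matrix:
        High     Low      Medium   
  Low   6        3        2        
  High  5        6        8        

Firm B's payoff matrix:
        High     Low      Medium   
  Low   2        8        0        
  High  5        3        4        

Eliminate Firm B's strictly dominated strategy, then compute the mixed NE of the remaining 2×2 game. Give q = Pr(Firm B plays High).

q = 3/4

Firm B's strategy Medium is strictly dominated by High: 2 > 0 and 5 > 4. Eliminate Medium.
For Firm A to be willing to mix, Firm A must be indifferent between Low and High, which pins down Firm B's mix.
  Firm A's payoff from Low: q·6 + (1−q)·3 = 3q + 3
  Firm A's payoff from High: q·5 + (1−q)·6 = -q + 6
  3q + 3 = -q + 6  ⇒  4q = 3  ⇒  q = 3/4.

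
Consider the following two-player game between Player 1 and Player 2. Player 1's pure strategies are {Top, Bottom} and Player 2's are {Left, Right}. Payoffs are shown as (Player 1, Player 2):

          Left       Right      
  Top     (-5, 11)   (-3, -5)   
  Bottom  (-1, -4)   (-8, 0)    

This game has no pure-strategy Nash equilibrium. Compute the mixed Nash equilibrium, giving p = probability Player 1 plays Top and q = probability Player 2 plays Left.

p = 1/5, q = 5/9

Set Player 2's expected payoff from Left equal to that from Right:
  Player 2's expected payoff from Left: p·11 + (1−p)·(-4) = 15p - 4
  Player 2's expected payoff from Right: p·(-5) + (1−p)·0 = -5p
  15p - 4 = -5p  ⇒  20p = 4  ⇒  p = 1/5.
For Player 1 to be willing to mix, Player 1 must be indifferent between Top and Bottom, which pins down Player 2's mix.
  Player 1's expected payoff from Top: q·(-5) + (1−q)·(-3) = -2q - 3
  Player 1's expected payoff from Bottom: q·(-1) + (1−q)·(-8) = 7q - 8
  -2q - 3 = 7q - 8  ⇒  -9q = -5  ⇒  q = 5/9.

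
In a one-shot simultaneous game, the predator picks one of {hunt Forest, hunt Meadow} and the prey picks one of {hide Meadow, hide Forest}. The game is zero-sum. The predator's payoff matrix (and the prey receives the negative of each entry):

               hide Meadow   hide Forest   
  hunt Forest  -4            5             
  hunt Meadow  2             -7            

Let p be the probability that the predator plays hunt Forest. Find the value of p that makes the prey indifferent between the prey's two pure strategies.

p = 1/2

The prey's indifference between hide Meadow and hide Forest determines the predator's mixing probability p:
  the prey's expected payoff from hide Meadow: p·4 + (1−p)·(-2) = 6p - 2
  the prey's expected payoff from hide Forest: p·(-5) + (1−p)·7 = -12p + 7
  6p - 2 = -12p + 7  ⇒  18p = 9  ⇒  p = 1/2.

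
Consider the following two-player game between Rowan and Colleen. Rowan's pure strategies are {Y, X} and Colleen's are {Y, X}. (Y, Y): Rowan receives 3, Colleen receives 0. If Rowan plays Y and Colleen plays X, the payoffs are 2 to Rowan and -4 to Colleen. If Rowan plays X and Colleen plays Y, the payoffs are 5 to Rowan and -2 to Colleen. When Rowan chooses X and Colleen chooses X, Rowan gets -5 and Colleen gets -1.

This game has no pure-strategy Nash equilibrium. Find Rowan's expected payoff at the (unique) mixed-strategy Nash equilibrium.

25/9

Colleen's mix must leave Rowan indifferent between Y and X.
  Rowan's expected payoff from Y: q·3 + (1−q)·2 = q + 2
  Rowan's expected payoff from X: q·5 + (1−q)·(-5) = 10q - 5
  q + 2 = 10q - 5  ⇒  -9q = -7  ⇒  q = 7/9.
At equilibrium Rowan is indifferent across rows, so Rowan's payoff equals the payoff from Y: (7/9)·3 + (2/9)·2 = 25/9.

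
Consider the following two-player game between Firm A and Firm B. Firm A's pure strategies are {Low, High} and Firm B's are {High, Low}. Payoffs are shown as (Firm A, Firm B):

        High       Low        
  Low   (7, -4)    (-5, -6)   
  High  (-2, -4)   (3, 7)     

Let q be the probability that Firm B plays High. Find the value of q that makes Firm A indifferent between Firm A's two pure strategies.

Set Firm A's expected payoff from Low equal to that from High:
  Firm A's payoff from Low: q·7 + (1−q)·(-5) = 12q - 5
  Firm A's payoff from High: q·(-2) + (1−q)·3 = -5q + 3
  12q - 5 = -5q + 3  ⇒  17q = 8  ⇒  q = 8/17.

q = 8/17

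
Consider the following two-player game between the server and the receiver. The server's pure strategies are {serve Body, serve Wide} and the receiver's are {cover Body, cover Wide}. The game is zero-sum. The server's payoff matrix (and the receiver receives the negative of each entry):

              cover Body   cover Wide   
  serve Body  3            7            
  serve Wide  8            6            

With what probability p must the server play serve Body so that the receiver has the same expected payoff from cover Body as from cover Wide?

The server's mix must leave the receiver indifferent between cover Body and cover Wide.
  the receiver's payoff from cover Body: p·(-3) + (1−p)·(-8) = 5p - 8
  the receiver's payoff from cover Wide: p·(-7) + (1−p)·(-6) = -p - 6
  5p - 8 = -p - 6  ⇒  6p = 2  ⇒  p = 1/3.

p = 1/3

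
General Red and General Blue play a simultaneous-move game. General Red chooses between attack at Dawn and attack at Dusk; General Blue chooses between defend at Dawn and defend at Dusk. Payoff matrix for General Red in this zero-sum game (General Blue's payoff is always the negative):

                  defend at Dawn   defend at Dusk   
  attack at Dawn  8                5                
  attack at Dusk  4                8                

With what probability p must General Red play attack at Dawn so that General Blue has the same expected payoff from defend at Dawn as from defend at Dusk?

General Blue's indifference between defend at Dawn and defend at Dusk determines General Red's mixing probability p:
  General Blue's expected payoff from defend at Dawn: p·(-8) + (1−p)·(-4) = -4p - 4
  General Blue's expected payoff from defend at Dusk: p·(-5) + (1−p)·(-8) = 3p - 8
  -4p - 4 = 3p - 8  ⇒  -7p = -4  ⇒  p = 4/7.

p = 4/7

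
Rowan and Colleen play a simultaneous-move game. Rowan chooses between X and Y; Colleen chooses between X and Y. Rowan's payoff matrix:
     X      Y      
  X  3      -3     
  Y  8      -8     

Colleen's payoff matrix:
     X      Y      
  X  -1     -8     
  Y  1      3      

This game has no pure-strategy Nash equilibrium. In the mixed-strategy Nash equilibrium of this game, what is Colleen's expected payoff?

Rowan's mix must leave Colleen indifferent between X and Y.
  Colleen's payoff from X: p·(-1) + (1−p)·1 = -2p + 1
  Colleen's payoff from Y: p·(-8) + (1−p)·3 = -11p + 3
  -2p + 1 = -11p + 3  ⇒  9p = 2  ⇒  p = 2/9.
At equilibrium Colleen is indifferent across columns, so Colleen's payoff equals the payoff from X: (2/9)·(-1) + (7/9)·1 = 5/9.

5/9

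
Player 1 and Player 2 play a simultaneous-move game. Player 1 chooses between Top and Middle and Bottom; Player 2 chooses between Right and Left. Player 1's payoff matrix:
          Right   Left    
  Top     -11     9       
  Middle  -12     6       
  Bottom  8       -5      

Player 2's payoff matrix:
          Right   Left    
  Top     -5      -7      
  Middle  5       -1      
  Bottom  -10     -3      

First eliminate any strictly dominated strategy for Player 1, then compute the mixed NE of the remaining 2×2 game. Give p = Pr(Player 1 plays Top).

p = 7/9

Player 1's strategy Middle is strictly dominated by Top: -11 > -12 and 9 > 6. Eliminate Middle.
In a mixed equilibrium Player 2 is indifferent between Right and Left; this condition fixes p.
  Player 2's expected payoff from Right: p·(-5) + (1−p)·(-10) = 5p - 10
  Player 2's expected payoff from Left: p·(-7) + (1−p)·(-3) = -4p - 3
  5p - 10 = -4p - 3  ⇒  9p = 7  ⇒  p = 7/9.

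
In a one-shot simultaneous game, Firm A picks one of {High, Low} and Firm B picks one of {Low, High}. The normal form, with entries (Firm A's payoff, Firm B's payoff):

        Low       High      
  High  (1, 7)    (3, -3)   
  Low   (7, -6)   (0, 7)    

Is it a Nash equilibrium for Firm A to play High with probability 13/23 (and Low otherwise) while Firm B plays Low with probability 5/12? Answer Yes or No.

No

Given Firm B's mix q = 5/12, Firm A's payoff from High is 13/6 but from Low is 35/12. Firm A strictly prefers Low, so Firm A would not mix.
So the proposed profile is not a Nash equilibrium.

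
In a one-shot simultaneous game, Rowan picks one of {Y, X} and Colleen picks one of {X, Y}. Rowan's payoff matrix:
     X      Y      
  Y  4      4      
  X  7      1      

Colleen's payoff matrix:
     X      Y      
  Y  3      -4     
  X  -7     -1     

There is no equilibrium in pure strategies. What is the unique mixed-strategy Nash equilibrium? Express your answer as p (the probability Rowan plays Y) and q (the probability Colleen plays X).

In a mixed equilibrium Colleen is indifferent between X and Y; this condition fixes p.
  Colleen's expected payoff from X: p·3 + (1−p)·(-7) = 10p - 7
  Colleen's expected payoff from Y: p·(-4) + (1−p)·(-1) = -3p - 1
  10p - 7 = -3p - 1  ⇒  13p = 6  ⇒  p = 6/13.
For Rowan to be willing to mix, Rowan must be indifferent between Y and X, which pins down Colleen's mix.
  Rowan's expected payoff from Y: q·4 + (1−q)·4 = 4
  Rowan's expected payoff from X: q·7 + (1−q)·1 = 6q + 1
  4 = 6q + 1  ⇒  -6q = -3  ⇒  q = 1/2.

p = 6/13, q = 1/2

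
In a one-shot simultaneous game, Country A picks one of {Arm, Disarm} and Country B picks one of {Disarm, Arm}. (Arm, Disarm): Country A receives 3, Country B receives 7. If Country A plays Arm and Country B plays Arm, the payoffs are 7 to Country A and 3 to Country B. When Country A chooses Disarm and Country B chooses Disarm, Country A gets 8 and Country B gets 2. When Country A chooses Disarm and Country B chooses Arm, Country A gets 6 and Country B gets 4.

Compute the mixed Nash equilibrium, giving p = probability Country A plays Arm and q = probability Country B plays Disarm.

p = 1/3, q = 1/6

Country B's indifference between Disarm and Arm determines Country A's mixing probability p:
  Country B's payoff to Disarm: p·7 + (1−p)·2 = 5p + 2
  Country B's payoff to Arm: p·3 + (1−p)·4 = -p + 4
  5p + 2 = -p + 4  ⇒  6p = 2  ⇒  p = 1/3.
Country A's indifference between Arm and Disarm determines Country B's mixing probability q:
  Country A's payoff from Arm: q·3 + (1−q)·7 = -4q + 7
  Country A's payoff from Disarm: q·8 + (1−q)·6 = 2q + 6
  -4q + 7 = 2q + 6  ⇒  -6q = -1  ⇒  q = 1/6.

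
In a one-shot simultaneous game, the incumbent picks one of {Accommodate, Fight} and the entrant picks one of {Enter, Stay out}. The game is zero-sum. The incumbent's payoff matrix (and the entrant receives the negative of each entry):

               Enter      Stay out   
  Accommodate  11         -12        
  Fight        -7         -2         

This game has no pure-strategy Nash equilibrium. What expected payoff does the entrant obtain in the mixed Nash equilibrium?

Set the entrant's expected payoff from Enter equal to that from Stay out:
  the entrant's expected payoff from Enter: p·(-11) + (1−p)·7 = -18p + 7
  the entrant's expected payoff from Stay out: p·12 + (1−p)·2 = 10p + 2
  -18p + 7 = 10p + 2  ⇒  -28p = -5  ⇒  p = 5/28.
At equilibrium the entrant is indifferent across columns, so the entrant's payoff equals the payoff from Enter: (5/28)·(-11) + (23/28)·7 = 53/14.

53/14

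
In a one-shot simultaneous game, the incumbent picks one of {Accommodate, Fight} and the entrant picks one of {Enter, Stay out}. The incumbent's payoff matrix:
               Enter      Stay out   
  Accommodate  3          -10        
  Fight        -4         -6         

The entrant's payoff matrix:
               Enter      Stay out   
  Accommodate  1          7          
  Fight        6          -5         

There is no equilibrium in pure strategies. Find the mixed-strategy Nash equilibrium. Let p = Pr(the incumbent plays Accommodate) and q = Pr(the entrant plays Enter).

p = 11/17, q = 4/11

In a mixed equilibrium the entrant is indifferent between Enter and Stay out; this condition fixes p.
  the entrant's payoff from Enter: p·1 + (1−p)·6 = -5p + 6
  the entrant's payoff from Stay out: p·7 + (1−p)·(-5) = 12p - 5
  -5p + 6 = 12p - 5  ⇒  -17p = -11  ⇒  p = 11/17.
The incumbent's indifference between Accommodate and Fight determines the entrant's mixing probability q:
  the incumbent's payoff from Accommodate: q·3 + (1−q)·(-10) = 13q - 10
  the incumbent's payoff from Fight: q·(-4) + (1−q)·(-6) = 2q - 6
  13q - 10 = 2q - 6  ⇒  11q = 4  ⇒  q = 4/11.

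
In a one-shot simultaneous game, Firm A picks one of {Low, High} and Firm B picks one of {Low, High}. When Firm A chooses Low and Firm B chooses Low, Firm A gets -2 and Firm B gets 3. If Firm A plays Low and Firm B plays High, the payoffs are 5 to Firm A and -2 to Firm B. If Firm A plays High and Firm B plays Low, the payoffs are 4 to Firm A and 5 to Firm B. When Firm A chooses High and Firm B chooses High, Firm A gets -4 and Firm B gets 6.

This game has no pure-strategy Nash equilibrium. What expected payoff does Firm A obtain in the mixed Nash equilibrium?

4/5

Firm B's mix must leave Firm A indifferent between Low and High.
  Firm A's expected payoff from Low: q·(-2) + (1−q)·5 = -7q + 5
  Firm A's expected payoff from High: q·4 + (1−q)·(-4) = 8q - 4
  -7q + 5 = 8q - 4  ⇒  -15q = -9  ⇒  q = 3/5.
At equilibrium Firm A is indifferent across rows, so Firm A's payoff equals the payoff from Low: (3/5)·(-2) + (2/5)·5 = 4/5.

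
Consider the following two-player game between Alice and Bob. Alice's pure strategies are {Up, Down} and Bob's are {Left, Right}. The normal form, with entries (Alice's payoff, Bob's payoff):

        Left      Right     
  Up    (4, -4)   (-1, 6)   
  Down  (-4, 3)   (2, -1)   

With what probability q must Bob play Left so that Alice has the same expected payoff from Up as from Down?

q = 3/11

Alice's indifference between Up and Down determines Bob's mixing probability q:
  Alice's payoff to Up: q·4 + (1−q)·(-1) = 5q - 1
  Alice's payoff to Down: q·(-4) + (1−q)·2 = -6q + 2
  5q - 1 = -6q + 2  ⇒  11q = 3  ⇒  q = 3/11.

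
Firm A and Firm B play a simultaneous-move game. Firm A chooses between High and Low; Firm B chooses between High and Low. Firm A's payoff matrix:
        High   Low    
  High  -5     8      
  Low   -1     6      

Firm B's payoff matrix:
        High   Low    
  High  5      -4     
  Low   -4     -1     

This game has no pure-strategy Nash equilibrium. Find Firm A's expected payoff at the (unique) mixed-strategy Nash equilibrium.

Set Firm A's expected payoff from High equal to that from Low:
  Firm A's expected payoff from High: q·(-5) + (1−q)·8 = -13q + 8
  Firm A's expected payoff from Low: q·(-1) + (1−q)·6 = -7q + 6
  -13q + 8 = -7q + 6  ⇒  -6q = -2  ⇒  q = 1/3.
At equilibrium Firm A is indifferent across rows, so Firm A's payoff equals the payoff from High: (1/3)·(-5) + (2/3)·8 = 11/3.

11/3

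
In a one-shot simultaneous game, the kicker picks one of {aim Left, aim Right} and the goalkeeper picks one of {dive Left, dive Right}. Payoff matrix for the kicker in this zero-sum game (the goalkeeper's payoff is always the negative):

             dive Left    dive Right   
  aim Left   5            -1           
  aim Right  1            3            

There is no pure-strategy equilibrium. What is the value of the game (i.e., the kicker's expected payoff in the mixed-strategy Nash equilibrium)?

v = 2

In a mixed equilibrium the kicker is indifferent between aim Left and aim Right; this condition fixes q.
  the kicker's payoff from aim Left: q·5 + (1−q)·(-1) = 6q - 1
  the kicker's payoff from aim Right: q·1 + (1−q)·3 = -2q + 3
  6q - 1 = -2q + 3  ⇒  8q = 4  ⇒  q = 1/2.
The value is the kicker's expected payoff against this mix (using aim Left): (1/2)·5 + (1/2)·(-1) = 2.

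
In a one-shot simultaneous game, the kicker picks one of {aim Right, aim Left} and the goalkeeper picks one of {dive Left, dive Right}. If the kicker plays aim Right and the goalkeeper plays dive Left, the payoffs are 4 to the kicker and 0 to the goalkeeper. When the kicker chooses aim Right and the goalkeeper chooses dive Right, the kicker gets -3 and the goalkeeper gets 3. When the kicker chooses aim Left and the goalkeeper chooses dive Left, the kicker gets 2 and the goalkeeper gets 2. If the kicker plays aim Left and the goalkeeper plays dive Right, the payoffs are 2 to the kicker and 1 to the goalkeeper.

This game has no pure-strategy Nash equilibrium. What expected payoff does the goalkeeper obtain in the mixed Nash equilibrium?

For the goalkeeper to be willing to mix, the goalkeeper must be indifferent between dive Left and dive Right, which pins down the kicker's mix.
  the goalkeeper's expected payoff from dive Left: p·0 + (1−p)·2 = -2p + 2
  the goalkeeper's expected payoff from dive Right: p·3 + (1−p)·1 = 2p + 1
  -2p + 2 = 2p + 1  ⇒  -4p = -1  ⇒  p = 1/4.
At equilibrium the goalkeeper is indifferent across columns, so the goalkeeper's payoff equals the payoff from dive Left: (1/4)·0 + (3/4)·2 = 3/2.

3/2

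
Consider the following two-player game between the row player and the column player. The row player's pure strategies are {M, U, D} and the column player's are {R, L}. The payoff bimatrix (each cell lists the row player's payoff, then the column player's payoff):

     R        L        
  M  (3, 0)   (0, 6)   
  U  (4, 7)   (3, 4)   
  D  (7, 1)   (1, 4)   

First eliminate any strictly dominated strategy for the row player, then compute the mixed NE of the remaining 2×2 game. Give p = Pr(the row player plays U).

p = 1/2

The row player's strategy M is strictly dominated by U: 4 > 3 and 3 > 0. Eliminate M.
For the column player to be willing to mix, the column player must be indifferent between R and L, which pins down the row player's mix.
  the column player's payoff to R: p·7 + (1−p)·1 = 6p + 1
  the column player's payoff to L: p·4 + (1−p)·4 = 4
  6p + 1 = 4  ⇒  6p = 3  ⇒  p = 1/2.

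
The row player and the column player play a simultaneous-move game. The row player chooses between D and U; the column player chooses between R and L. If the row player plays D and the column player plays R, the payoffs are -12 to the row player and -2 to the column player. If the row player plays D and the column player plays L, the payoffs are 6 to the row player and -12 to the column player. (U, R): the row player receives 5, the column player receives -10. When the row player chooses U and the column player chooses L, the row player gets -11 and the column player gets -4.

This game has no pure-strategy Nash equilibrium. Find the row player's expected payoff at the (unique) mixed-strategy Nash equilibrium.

The row player's indifference between D and U determines the column player's mixing probability q:
  the row player's payoff to D: q·(-12) + (1−q)·6 = -18q + 6
  the row player's payoff to U: q·5 + (1−q)·(-11) = 16q - 11
  -18q + 6 = 16q - 11  ⇒  -34q = -17  ⇒  q = 1/2.
At equilibrium the row player is indifferent across rows, so the row player's payoff equals the payoff from D: (1/2)·(-12) + (1/2)·6 = -3.

-3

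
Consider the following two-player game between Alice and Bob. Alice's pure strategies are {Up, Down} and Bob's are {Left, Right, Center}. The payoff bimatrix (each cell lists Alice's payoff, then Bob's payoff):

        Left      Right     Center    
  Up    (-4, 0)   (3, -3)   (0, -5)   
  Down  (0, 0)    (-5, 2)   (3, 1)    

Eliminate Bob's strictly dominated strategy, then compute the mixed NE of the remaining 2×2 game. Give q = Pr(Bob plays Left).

q = 2/3

Bob's strategy Center is strictly dominated by Right: -3 > -5 and 2 > 1. Eliminate Center.
For Alice to be willing to mix, Alice must be indifferent between Up and Down, which pins down Bob's mix.
  Alice's expected payoff from Up: q·(-4) + (1−q)·3 = -7q + 3
  Alice's expected payoff from Down: q·0 + (1−q)·(-5) = 5q - 5
  -7q + 3 = 5q - 5  ⇒  -12q = -8  ⇒  q = 2/3.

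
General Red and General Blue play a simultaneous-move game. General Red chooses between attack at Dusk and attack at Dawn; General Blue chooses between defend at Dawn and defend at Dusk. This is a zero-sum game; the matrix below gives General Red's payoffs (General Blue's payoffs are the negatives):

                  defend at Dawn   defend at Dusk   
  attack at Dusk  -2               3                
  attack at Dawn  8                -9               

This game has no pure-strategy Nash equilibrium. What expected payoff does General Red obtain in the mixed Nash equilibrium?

3/11

For General Red to be willing to mix, General Red must be indifferent between attack at Dusk and attack at Dawn, which pins down General Blue's mix.
  General Red's expected payoff from attack at Dusk: q·(-2) + (1−q)·3 = -5q + 3
  General Red's expected payoff from attack at Dawn: q·8 + (1−q)·(-9) = 17q - 9
  -5q + 3 = 17q - 9  ⇒  -22q = -12  ⇒  q = 6/11.
At equilibrium General Red is indifferent across rows, so General Red's payoff equals the payoff from attack at Dusk: (6/11)·(-2) + (5/11)·3 = 3/11.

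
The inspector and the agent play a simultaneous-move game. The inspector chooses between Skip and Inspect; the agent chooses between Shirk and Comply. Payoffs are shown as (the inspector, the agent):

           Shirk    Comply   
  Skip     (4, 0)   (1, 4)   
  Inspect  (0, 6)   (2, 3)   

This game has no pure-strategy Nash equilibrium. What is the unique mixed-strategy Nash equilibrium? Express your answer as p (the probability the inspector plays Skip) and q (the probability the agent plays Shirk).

The agent's indifference between Shirk and Comply determines the inspector's mixing probability p:
  the agent's payoff from Shirk: p·0 + (1−p)·6 = -6p + 6
  the agent's payoff from Comply: p·4 + (1−p)·3 = p + 3
  -6p + 6 = p + 3  ⇒  -7p = -3  ⇒  p = 3/7.
Set the inspector's expected payoff from Skip equal to that from Inspect:
  the inspector's expected payoff from Skip: q·4 + (1−q)·1 = 3q + 1
  the inspector's expected payoff from Inspect: q·0 + (1−q)·2 = -2q + 2
  3q + 1 = -2q + 2  ⇒  5q = 1  ⇒  q = 1/5.

p = 3/7, q = 1/5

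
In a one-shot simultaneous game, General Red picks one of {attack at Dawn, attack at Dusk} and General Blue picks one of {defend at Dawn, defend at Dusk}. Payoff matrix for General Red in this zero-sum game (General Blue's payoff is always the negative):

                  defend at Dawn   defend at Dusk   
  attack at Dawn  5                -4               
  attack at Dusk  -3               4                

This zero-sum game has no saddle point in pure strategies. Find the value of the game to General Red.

In a mixed equilibrium General Red is indifferent between attack at Dawn and attack at Dusk; this condition fixes q.
  General Red's expected payoff from attack at Dawn: q·5 + (1−q)·(-4) = 9q - 4
  General Red's expected payoff from attack at Dusk: q·(-3) + (1−q)·4 = -7q + 4
  9q - 4 = -7q + 4  ⇒  16q = 8  ⇒  q = 1/2.
The value is General Red's expected payoff against this mix (using attack at Dawn): (1/2)·5 + (1/2)·(-4) = 1/2.

v = 1/2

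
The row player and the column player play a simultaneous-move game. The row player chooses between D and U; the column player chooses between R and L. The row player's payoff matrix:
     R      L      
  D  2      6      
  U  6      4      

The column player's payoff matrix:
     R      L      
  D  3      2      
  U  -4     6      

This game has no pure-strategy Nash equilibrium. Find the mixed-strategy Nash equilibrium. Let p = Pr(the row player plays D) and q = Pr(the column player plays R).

The row player's mix must leave the column player indifferent between R and L.
  the column player's payoff from R: p·3 + (1−p)·(-4) = 7p - 4
  the column player's payoff from L: p·2 + (1−p)·6 = -4p + 6
  7p - 4 = -4p + 6  ⇒  11p = 10  ⇒  p = 10/11.
For the row player to be willing to mix, the row player must be indifferent between D and U, which pins down the column player's mix.
  the row player's payoff to D: q·2 + (1−q)·6 = -4q + 6
  the row player's payoff to U: q·6 + (1−q)·4 = 2q + 4
  -4q + 6 = 2q + 4  ⇒  -6q = -2  ⇒  q = 1/3.

p = 10/11, q = 1/3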